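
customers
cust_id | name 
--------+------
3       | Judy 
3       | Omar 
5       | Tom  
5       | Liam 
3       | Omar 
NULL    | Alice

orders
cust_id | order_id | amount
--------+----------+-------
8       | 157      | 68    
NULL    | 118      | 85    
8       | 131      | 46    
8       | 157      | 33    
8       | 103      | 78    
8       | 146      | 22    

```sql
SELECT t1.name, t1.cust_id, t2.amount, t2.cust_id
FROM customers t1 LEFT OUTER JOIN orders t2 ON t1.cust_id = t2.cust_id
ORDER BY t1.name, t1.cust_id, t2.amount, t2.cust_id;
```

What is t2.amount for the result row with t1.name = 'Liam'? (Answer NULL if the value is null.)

LEFT JOIN keeps every row from `customers`; unmatched rows get NULL for `orders`'s columns.
Matching on t1.cust_id = t2.cust_id. A NULL in a compared column never satisfies the condition.
- t1 row (cust_id=3): no match → kept, t2 columns NULL.
- t1 row (cust_id=3): no match → kept, t2 columns NULL.
- t1 row (cust_id=5): no match → kept, t2 columns NULL.
- t1 row (cust_id=5): no match → kept, t2 columns NULL.
- t1 row (cust_id=3): no match → kept, t2 columns NULL.
- t1 row (cust_id=NULL): no match → kept, t2 columns NULL.

NULL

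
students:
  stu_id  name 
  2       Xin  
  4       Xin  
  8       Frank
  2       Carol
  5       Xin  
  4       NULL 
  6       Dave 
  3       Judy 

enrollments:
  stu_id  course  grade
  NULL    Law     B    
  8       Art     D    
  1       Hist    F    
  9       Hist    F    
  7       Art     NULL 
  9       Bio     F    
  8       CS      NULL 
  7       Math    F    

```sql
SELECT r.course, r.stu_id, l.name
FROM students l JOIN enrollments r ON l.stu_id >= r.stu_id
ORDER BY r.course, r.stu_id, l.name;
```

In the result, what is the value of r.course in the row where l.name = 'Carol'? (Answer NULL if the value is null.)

Hist

INNER JOIN keeps only pairs where the ON condition holds.
Matching on l.stu_id >= r.stu_id. A NULL in a compared column never satisfies the condition.
Matched pairs: 12.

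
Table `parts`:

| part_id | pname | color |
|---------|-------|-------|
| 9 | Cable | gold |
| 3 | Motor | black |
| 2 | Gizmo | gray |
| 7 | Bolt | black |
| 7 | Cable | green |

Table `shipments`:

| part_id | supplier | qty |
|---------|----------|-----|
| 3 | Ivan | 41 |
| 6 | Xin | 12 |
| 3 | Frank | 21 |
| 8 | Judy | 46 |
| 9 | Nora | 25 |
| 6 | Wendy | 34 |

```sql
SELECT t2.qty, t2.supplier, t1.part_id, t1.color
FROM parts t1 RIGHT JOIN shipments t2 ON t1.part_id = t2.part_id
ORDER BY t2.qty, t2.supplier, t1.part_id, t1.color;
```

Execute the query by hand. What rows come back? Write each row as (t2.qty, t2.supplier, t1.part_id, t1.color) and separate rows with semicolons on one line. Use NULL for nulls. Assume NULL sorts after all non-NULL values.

RIGHT JOIN keeps every row from `shipments`; unmatched rows get NULL for `parts`'s columns.
Matching on t1.part_id = t2.part_id.
- t1 (part_id=9) pairs with 1 row(s) of t2.
- t1 (part_id=3) pairs with 2 row(s) of t2.
- t1 (part_id=2) has no partner in t2.
- t1 (part_id=7) has no partner in t2.
- t1 (part_id=7) has no partner in t2.
- plus 3 unmatched t2 row(s), each kept with NULL t1 columns.
After projecting and ordering:
t2.qty | t2.supplier | t1.part_id | t1.color
12 | Xin | NULL | NULL
21 | Frank | 3 | black
25 | Nora | 9 | gold
34 | Wendy | NULL | NULL
41 | Ivan | 3 | black
46 | Judy | NULL | NULL

(12, Xin, NULL, NULL); (21, Frank, 3, black); (25, Nora, 9, gold); (34, Wendy, NULL, NULL); (41, Ivan, 3, black); (46, Judy, NULL, NULL)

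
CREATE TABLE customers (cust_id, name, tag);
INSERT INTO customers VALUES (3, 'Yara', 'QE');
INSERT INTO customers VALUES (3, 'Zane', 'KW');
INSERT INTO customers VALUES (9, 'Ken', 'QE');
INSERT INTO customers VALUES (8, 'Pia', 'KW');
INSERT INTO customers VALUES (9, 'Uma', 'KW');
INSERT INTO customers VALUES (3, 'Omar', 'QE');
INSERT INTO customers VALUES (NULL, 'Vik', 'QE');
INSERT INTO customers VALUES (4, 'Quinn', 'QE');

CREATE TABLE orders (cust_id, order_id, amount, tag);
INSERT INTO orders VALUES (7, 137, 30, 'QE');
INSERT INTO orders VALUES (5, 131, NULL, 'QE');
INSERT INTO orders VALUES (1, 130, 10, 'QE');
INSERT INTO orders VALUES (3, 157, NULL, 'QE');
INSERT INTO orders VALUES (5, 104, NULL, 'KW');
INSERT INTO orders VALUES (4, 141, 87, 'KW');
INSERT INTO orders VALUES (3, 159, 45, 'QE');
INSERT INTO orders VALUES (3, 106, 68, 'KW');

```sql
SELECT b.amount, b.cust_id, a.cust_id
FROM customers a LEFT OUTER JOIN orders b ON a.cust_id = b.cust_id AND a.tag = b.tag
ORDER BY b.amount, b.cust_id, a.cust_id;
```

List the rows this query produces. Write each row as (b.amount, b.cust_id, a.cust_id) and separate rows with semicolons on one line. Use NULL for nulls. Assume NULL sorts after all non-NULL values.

(45, 3, 3); (45, 3, 3); (68, 3, 3); (NULL, 3, 3); (NULL, 3, 3); (NULL, NULL, 4); (NULL, NULL, 8); (NULL, NULL, 9); (NULL, NULL, 9); (NULL, NULL, NULL)

LEFT JOIN keeps every row from `customers`; unmatched rows get NULL for `orders`'s columns.
Matching on a.cust_id = b.cust_id AND a.tag = b.tag. A NULL in a compared column never satisfies the condition.
- a[0] cust_id=3, tag=QE → 2 match(es) in b → 2 row(s).
- a[1] cust_id=3, tag=KW → 1 match(es) in b → 1 row(s).
- a[2] cust_id=9, tag=QE → no match; kept with NULLs on the b side.
- a[3] cust_id=8, tag=KW → no match; kept with NULLs on the b side.
- a[4] cust_id=9, tag=KW → no match; kept with NULLs on the b side.
- a[5] cust_id=3, tag=QE → 2 match(es) in b → 2 row(s).
- a[6] cust_id=NULL, tag=QE → no match; kept with NULLs on the b side.
- a[7] cust_id=4, tag=QE → no match; kept with NULLs on the b side.
After projecting and ordering:
b.amount | b.cust_id | a.cust_id
45 | 3 | 3
45 | 3 | 3
68 | 3 | 3
NULL | 3 | 3
NULL | 3 | 3
NULL | NULL | 4
NULL | NULL | 8
NULL | NULL | 9
NULL | NULL | 9
NULL | NULL | NULL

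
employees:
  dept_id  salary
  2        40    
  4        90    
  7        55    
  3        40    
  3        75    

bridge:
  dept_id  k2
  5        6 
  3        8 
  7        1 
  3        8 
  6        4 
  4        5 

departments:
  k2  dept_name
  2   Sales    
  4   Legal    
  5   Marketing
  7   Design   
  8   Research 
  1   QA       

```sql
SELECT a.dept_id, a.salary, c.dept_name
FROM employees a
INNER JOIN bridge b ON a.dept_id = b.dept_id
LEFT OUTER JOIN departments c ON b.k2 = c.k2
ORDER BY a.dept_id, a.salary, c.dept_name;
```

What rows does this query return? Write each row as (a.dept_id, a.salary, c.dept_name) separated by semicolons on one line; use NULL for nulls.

Step 1 — a INNER JOIN b on dept_id → 6 row(s).
Then LEFT JOIN `departments c` on k2: each of those 6 rows is kept; rows whose b.k2 has no match in c get NULL for c's columns.

(3, 40, Research); (3, 40, Research); (3, 75, Research); (3, 75, Research); (4, 90, Marketing); (7, 55, QA)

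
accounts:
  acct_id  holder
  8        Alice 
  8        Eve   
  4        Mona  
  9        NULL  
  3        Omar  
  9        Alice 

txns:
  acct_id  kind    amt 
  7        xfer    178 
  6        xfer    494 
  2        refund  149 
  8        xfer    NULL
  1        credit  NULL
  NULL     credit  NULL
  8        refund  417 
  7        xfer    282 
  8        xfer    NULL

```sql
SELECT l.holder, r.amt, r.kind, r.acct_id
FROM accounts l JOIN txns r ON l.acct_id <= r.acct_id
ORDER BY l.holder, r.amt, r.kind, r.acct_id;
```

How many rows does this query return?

INNER JOIN keeps only pairs where the ON condition holds.
Matching on l.acct_id <= r.acct_id. A NULL in a compared column never satisfies the condition.
Matched pairs: 18.
Total: 18 rows.

18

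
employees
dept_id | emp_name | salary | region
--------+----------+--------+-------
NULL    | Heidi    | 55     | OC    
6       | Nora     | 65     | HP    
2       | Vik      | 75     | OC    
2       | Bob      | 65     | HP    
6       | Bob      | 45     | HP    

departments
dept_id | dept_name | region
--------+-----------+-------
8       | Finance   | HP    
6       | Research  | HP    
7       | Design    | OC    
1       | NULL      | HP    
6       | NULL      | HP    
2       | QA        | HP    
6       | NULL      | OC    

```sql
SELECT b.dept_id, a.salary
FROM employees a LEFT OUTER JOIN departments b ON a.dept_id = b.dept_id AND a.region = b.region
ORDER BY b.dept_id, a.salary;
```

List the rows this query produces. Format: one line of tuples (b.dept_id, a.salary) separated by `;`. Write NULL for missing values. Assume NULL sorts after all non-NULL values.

(2, 65); (6, 45); (6, 45); (6, 65); (6, 65); (NULL, 55); (NULL, 75)

LEFT JOIN keeps every row from `employees`; unmatched rows get NULL for `departments`'s columns.
Matching on a.dept_id = b.dept_id AND a.region = b.region. A NULL in a compared column never satisfies the condition.
Matched pairs: 5; unmatched a rows kept: 2.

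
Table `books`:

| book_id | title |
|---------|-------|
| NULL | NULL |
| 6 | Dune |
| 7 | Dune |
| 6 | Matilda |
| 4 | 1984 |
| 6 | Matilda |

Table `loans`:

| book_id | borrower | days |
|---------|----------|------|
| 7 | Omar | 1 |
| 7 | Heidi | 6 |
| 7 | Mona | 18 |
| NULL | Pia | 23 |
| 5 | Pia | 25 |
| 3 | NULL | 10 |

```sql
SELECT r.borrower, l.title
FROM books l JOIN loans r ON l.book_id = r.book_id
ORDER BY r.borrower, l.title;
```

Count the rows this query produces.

3

INNER JOIN keeps only pairs where the ON condition holds.
Matching on l.book_id = r.book_id. A NULL in a compared column never satisfies the condition.
- l row (book_id=NULL): no match → dropped.
- l row (book_id=6): no match → dropped.
- l row (book_id=7): matches 3 r row(s) → 3 output row(s).
- l row (book_id=6): no match → dropped.
- l row (book_id=4): no match → dropped.
- l row (book_id=6): no match → dropped.
Total: 3 rows.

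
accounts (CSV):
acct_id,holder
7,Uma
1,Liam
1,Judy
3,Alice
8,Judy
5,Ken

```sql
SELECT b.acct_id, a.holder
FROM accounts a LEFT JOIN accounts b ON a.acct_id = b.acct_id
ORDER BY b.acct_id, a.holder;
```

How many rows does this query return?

LEFT JOIN keeps every row from `accounts a`; unmatched rows get NULL for `accounts b`'s columns.
Matching on a.acct_id = b.acct_id.
- a (acct_id=7) pairs with 1 row(s) of b.
- a (acct_id=1) pairs with 2 row(s) of b.
- a (acct_id=1) pairs with 2 row(s) of b.
- a (acct_id=3) pairs with 1 row(s) of b.
- a (acct_id=8) pairs with 1 row(s) of b.
- a (acct_id=5) pairs with 1 row(s) of b.
Total: 8 rows.

8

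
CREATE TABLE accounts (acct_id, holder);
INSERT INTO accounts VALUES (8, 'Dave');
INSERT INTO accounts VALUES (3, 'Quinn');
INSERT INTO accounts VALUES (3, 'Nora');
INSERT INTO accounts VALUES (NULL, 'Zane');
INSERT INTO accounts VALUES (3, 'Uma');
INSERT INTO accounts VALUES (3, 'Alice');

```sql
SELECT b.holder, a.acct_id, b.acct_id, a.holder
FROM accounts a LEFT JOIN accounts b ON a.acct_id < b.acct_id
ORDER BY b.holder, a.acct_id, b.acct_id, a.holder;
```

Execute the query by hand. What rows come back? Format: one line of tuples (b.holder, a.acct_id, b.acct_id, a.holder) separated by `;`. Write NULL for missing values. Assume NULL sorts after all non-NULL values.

(Dave, 3, 8, Alice); (Dave, 3, 8, Nora); (Dave, 3, 8, Quinn); (Dave, 3, 8, Uma); (NULL, 8, NULL, Dave); (NULL, NULL, NULL, Zane)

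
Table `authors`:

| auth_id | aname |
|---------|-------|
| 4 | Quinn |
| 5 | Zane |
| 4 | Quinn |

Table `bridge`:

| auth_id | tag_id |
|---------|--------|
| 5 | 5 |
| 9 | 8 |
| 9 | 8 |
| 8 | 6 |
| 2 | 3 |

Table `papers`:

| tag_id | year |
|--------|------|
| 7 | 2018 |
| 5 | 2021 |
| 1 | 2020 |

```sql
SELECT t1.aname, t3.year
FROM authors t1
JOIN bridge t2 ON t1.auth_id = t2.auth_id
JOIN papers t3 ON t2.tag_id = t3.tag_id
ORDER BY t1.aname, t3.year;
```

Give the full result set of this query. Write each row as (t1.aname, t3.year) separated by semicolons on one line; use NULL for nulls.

Joins associate left-to-right: authors INNER JOIN bridge on auth_id gives 1 intermediate row(s).
Then INNER JOIN `papers t3` on tag_id: keep only rows whose t2.tag_id appears in t3.

(Zane, 2021)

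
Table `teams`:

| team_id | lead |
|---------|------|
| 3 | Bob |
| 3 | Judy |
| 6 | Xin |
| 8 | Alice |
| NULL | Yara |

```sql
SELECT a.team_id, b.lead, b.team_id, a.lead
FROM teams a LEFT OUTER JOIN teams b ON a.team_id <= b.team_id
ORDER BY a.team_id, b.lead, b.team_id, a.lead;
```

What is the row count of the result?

LEFT JOIN keeps every row from `teams a`; unmatched rows get NULL for `teams b`'s columns.
Matching on a.team_id <= b.team_id. A NULL in a compared column never satisfies the condition.
- a (team_id=3) pairs with 4 row(s) of b.
- a (team_id=3) pairs with 4 row(s) of b.
- a (team_id=6) pairs with 2 row(s) of b.
- a (team_id=8) pairs with 1 row(s) of b.
- a (team_id=NULL) has no partner → padded with NULL.
Total: 11 matched + 1 padded = 12 rows.

12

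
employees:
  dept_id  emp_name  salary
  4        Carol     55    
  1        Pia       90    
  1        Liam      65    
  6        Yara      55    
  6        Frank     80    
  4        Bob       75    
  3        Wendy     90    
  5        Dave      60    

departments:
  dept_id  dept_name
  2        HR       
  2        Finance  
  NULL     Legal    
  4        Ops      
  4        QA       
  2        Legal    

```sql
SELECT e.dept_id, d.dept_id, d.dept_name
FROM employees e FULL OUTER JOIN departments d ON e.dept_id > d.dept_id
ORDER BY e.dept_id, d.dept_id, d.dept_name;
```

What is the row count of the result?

27

FULL OUTER JOIN keeps every row from both sides; unmatched rows get NULL for the other side's columns.
Matching on e.dept_id > d.dept_id. A NULL in a compared column never satisfies the condition.
- e (dept_id=4) pairs with 3 row(s) of d.
- e (dept_id=1) has no partner → padded with NULL.
- e (dept_id=1) has no partner → padded with NULL.
- e (dept_id=6) pairs with 5 row(s) of d.
- e (dept_id=6) pairs with 5 row(s) of d.
- e (dept_id=4) pairs with 3 row(s) of d.
- e (dept_id=3) pairs with 3 row(s) of d.
- e (dept_id=5) pairs with 5 row(s) of d.
- 1 row(s) from d found no e partner → padded with NULL.
Total: 24 matched + 3 padded = 27 rows.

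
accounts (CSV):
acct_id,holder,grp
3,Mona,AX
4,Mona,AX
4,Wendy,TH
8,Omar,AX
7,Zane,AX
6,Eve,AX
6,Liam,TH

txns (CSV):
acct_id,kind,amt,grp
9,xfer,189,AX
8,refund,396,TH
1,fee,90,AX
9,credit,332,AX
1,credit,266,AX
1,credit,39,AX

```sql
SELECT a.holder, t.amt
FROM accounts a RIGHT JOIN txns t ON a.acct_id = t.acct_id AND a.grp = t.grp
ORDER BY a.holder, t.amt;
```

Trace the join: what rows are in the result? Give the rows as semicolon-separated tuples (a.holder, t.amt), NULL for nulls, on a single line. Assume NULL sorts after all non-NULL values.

(NULL, 39); (NULL, 90); (NULL, 189); (NULL, 266); (NULL, 332); (NULL, 396)

RIGHT JOIN keeps every row from `txns`; unmatched rows get NULL for `accounts`'s columns.
Matching on a.acct_id = t.acct_id AND a.grp = t.grp.
- acct_id=3, grp=AX: no matching t row.
- acct_id=4, grp=AX: no matching t row.
- acct_id=4, grp=TH: no matching t row.
- acct_id=8, grp=AX: no matching t row.
- acct_id=7, grp=AX: no matching t row.
- acct_id=6, grp=AX: no matching t row.
- acct_id=6, grp=TH: no matching t row.
- plus 6 unmatched t row(s), each kept with NULL a columns.
After projecting and ordering:
a.holder | t.amt
NULL | 39
NULL | 90
NULL | 189
NULL | 266
NULL | 332
NULL | 396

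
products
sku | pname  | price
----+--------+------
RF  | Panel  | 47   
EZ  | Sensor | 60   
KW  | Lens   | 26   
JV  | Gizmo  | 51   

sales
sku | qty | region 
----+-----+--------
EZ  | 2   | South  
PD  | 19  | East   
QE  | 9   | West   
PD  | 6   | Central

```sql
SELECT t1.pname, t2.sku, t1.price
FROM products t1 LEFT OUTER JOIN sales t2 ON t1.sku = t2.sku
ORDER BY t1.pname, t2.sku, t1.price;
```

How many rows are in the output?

4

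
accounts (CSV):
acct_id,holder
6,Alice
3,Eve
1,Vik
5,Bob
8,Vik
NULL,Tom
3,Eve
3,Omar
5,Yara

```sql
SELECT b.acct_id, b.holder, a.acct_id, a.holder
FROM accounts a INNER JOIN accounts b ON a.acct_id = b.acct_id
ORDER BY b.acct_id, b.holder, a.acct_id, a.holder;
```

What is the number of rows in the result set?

INNER JOIN keeps only pairs where the ON condition holds.
Matching on a.acct_id = b.acct_id. A NULL in a compared column never satisfies the condition.
- a (acct_id=6) pairs with 1 row(s) of b.
- a (acct_id=3) pairs with 3 row(s) of b.
- a (acct_id=1) pairs with 1 row(s) of b.
- a (acct_id=5) pairs with 2 row(s) of b.
- a (acct_id=8) pairs with 1 row(s) of b.
- a (acct_id=NULL) has no partner → excluded.
- a (acct_id=3) pairs with 3 row(s) of b.
- a (acct_id=3) pairs with 3 row(s) of b.
- a (acct_id=5) pairs with 2 row(s) of b.
Total: 16 rows.

16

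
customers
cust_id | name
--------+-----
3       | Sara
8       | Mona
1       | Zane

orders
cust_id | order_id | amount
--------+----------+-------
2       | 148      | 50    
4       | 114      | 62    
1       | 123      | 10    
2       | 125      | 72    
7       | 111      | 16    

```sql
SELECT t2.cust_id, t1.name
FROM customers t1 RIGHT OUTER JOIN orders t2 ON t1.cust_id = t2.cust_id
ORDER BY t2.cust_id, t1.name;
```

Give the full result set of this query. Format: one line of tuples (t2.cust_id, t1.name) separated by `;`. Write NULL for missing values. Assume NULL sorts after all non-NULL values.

RIGHT JOIN keeps every row from `orders`; unmatched rows get NULL for `customers`'s columns.
Matching on t1.cust_id = t2.cust_id.
Matched pairs: 1; unmatched t2 rows kept: 4.

(1, Zane); (2, NULL); (2, NULL); (4, NULL); (7, NULL)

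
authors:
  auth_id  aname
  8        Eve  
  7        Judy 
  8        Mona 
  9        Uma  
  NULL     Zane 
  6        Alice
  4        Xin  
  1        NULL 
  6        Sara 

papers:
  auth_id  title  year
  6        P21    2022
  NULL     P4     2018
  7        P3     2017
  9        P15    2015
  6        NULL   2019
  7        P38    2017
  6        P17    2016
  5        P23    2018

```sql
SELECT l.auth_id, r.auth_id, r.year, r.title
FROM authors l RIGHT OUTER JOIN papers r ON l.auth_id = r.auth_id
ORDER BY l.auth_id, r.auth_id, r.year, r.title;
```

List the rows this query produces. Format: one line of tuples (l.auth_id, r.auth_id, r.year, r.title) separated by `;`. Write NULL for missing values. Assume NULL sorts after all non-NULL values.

RIGHT JOIN keeps every row from `papers`; unmatched rows get NULL for `authors`'s columns.
Matching on l.auth_id = r.auth_id. A NULL in a compared column never satisfies the condition.
- l row (auth_id=8): no match.
- l row (auth_id=7): matches 2 r row(s) → 2 output row(s).
- l row (auth_id=8): no match.
- l row (auth_id=9): matches 1 r row(s) → 1 output row(s).
- l row (auth_id=NULL): no match.
- l row (auth_id=6): matches 3 r row(s) → 3 output row(s).
- l row (auth_id=4): no match.
- l row (auth_id=1): no match.
- l row (auth_id=6): matches 3 r row(s) → 3 output row(s).
- plus 2 unmatched r row(s), each kept with NULL l columns.

(6, 6, 2016, P17); (6, 6, 2016, P17); (6, 6, 2019, NULL); (6, 6, 2019, NULL); (6, 6, 2022, P21); (6, 6, 2022, P21); (7, 7, 2017, P3); (7, 7, 2017, P38); (9, 9, 2015, P15); (NULL, 5, 2018, P23); (NULL, NULL, 2018, P4)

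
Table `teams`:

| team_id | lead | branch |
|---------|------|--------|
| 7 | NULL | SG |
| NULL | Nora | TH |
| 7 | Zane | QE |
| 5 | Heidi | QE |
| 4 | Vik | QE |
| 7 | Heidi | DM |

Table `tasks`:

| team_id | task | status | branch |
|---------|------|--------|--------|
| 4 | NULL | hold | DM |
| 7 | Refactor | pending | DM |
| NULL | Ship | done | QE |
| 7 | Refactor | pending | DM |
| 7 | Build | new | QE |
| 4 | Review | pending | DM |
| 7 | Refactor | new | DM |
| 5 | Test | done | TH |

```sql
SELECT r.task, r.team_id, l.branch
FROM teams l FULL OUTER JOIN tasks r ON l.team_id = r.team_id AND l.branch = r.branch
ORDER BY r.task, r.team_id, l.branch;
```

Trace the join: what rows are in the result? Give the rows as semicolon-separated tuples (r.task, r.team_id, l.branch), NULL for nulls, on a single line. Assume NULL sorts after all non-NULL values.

(Build, 7, QE); (Refactor, 7, DM); (Refactor, 7, DM); (Refactor, 7, DM); (Review, 4, NULL); (Ship, NULL, NULL); (Test, 5, NULL); (NULL, 4, NULL); (NULL, NULL, QE); (NULL, NULL, QE); (NULL, NULL, SG); (NULL, NULL, TH)

FULL OUTER JOIN keeps every row from both sides; unmatched rows get NULL for the other side's columns.
Matching on l.team_id = r.team_id AND l.branch = r.branch. A NULL in a compared column never satisfies the condition.
- l (team_id=7, branch=SG) has no partner → padded with NULL.
- l (team_id=NULL, branch=TH) has no partner → padded with NULL.
- l (team_id=7, branch=QE) pairs with 1 row(s) of r.
- l (team_id=5, branch=QE) has no partner → padded with NULL.
- l (team_id=4, branch=QE) has no partner → padded with NULL.
- l (team_id=7, branch=DM) pairs with 3 row(s) of r.
- plus 4 unmatched r row(s), each kept with NULL l columns.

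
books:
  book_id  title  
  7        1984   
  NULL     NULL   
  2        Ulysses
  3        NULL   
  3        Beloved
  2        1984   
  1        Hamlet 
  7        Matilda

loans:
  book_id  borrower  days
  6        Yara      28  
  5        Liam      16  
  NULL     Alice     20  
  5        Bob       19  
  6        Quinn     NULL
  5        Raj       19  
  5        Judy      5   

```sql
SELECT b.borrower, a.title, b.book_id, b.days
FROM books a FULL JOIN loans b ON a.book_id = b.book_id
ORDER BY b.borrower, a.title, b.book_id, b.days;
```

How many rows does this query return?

15

FULL OUTER JOIN keeps every row from both sides; unmatched rows get NULL for the other side's columns.
Matching on a.book_id = b.book_id. A NULL in a compared column never satisfies the condition.
- a (book_id=7) has no partner → padded with NULL.
- a (book_id=NULL) has no partner → padded with NULL.
- a (book_id=2) has no partner → padded with NULL.
- a (book_id=3) has no partner → padded with NULL.
- a (book_id=3) has no partner → padded with NULL.
- a (book_id=2) has no partner → padded with NULL.
- a (book_id=1) has no partner → padded with NULL.
- a (book_id=7) has no partner → padded with NULL.
- 7 b row(s) had no a match → kept, a columns NULL.
Total: 0 matched + 15 padded = 15 rows.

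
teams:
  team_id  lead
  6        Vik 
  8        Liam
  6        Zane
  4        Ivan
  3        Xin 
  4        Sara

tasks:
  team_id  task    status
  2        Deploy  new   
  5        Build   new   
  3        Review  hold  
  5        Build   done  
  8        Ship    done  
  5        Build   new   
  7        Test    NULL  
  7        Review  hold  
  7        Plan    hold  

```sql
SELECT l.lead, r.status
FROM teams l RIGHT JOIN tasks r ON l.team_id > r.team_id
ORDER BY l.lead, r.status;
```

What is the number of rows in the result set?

RIGHT JOIN keeps every row from `tasks`; unmatched rows get NULL for `teams`'s columns.
Matching on l.team_id > r.team_id.
- team_id=6: 5 matching r row(s), so 5 row(s) emitted.
- team_id=8: 8 matching r row(s), so 8 row(s) emitted.
- team_id=6: 5 matching r row(s), so 5 row(s) emitted.
- team_id=4: 2 matching r row(s), so 2 row(s) emitted.
- team_id=3: 1 matching r row(s), so 1 row(s) emitted.
- team_id=4: 2 matching r row(s), so 2 row(s) emitted.
- 1 row(s) from r found no l partner → padded with NULL.
Total: 23 matched + 1 padded = 24 rows.

24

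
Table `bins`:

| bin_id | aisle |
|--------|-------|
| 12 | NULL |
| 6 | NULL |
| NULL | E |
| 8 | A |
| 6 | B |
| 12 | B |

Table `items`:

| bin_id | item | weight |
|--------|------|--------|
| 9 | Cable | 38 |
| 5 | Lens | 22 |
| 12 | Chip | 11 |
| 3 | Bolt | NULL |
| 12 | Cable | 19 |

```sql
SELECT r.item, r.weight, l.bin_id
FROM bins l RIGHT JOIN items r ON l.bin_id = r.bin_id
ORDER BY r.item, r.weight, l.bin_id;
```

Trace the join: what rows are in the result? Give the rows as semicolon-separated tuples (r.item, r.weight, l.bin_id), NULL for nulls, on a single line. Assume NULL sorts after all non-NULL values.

(Bolt, NULL, NULL); (Cable, 19, 12); (Cable, 19, 12); (Cable, 38, NULL); (Chip, 11, 12); (Chip, 11, 12); (Lens, 22, NULL)

RIGHT JOIN keeps every row from `items`; unmatched rows get NULL for `bins`'s columns.
Matching on l.bin_id = r.bin_id. A NULL in a compared column never satisfies the condition.
- bin_id=12: 2 matching r row(s), so 2 row(s) emitted.
- bin_id=6: no matching r row.
- bin_id=NULL: no matching r row.
- bin_id=8: no matching r row.
- bin_id=6: no matching r row.
- bin_id=12: 2 matching r row(s), so 2 row(s) emitted.
- plus 3 unmatched r row(s), each kept with NULL l columns.
After projecting and ordering:
r.item | r.weight | l.bin_id
Bolt | NULL | NULL
Cable | 19 | 12
Cable | 19 | 12
Cable | 38 | NULL
Chip | 11 | 12
Chip | 11 | 12
Lens | 22 | NULL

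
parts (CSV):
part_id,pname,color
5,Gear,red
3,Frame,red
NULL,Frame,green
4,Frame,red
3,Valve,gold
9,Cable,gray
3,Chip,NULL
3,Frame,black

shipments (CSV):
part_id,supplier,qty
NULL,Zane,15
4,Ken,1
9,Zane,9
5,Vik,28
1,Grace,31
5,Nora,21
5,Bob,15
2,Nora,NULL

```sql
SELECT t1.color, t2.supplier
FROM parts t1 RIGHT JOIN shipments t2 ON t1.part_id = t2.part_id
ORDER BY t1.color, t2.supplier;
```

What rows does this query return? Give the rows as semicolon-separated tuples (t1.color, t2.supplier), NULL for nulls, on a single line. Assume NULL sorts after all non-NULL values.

RIGHT JOIN keeps every row from `shipments`; unmatched rows get NULL for `parts`'s columns.
Matching on t1.part_id = t2.part_id. A NULL in a compared column never satisfies the condition.
- t1[0] part_id=5 → 3 match(es) in t2 → 3 row(s).
- t1[1] part_id=3 → no match.
- t1[2] part_id=NULL → no match.
- t1[3] part_id=4 → 1 match(es) in t2 → 1 row(s).
- t1[4] part_id=3 → no match.
- t1[5] part_id=9 → 1 match(es) in t2 → 1 row(s).
- t1[6] part_id=3 → no match.
- t1[7] part_id=3 → no match.
- 3 row(s) from t2 found no t1 partner → padded with NULL.
After projecting and ordering:
t1.color | t2.supplier
gray | Zane
red | Bob
red | Ken
red | Nora
red | Vik
NULL | Grace
NULL | Nora
NULL | Zane

(gray, Zane); (red, Bob); (red, Ken); (red, Nora); (red, Vik); (NULL, Grace); (NULL, Nora); (NULL, Zane)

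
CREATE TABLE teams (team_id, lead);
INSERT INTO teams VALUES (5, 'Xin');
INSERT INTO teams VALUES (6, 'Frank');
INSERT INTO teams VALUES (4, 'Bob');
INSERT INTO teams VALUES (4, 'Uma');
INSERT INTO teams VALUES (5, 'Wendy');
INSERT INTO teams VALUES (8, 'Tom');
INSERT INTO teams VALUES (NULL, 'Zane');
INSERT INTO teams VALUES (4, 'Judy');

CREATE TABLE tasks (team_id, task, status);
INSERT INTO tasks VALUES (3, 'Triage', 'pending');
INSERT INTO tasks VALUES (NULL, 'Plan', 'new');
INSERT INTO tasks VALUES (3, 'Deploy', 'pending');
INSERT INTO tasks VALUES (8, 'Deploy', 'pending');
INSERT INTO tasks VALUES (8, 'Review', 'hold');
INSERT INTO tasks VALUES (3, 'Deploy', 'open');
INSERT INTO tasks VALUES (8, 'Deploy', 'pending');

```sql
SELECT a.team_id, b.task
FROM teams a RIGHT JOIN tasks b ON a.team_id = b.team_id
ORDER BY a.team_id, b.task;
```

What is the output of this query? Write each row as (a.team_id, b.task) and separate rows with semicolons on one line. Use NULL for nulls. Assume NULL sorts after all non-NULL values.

(8, Deploy); (8, Deploy); (8, Review); (NULL, Deploy); (NULL, Deploy); (NULL, Plan); (NULL, Triage)

RIGHT JOIN keeps every row from `tasks`; unmatched rows get NULL for `teams`'s columns.
Matching on a.team_id = b.team_id. A NULL in a compared column never satisfies the condition.
Matched pairs: 3; unmatched b rows kept: 4.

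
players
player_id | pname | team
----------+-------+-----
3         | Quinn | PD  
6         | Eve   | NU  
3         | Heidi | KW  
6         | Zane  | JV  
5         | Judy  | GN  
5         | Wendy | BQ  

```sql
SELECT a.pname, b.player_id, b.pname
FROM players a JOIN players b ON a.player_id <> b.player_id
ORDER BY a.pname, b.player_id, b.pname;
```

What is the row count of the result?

INNER JOIN keeps only pairs where the ON condition holds.
Matching on a.player_id <> b.player_id.
- a[0] player_id=3 → 4 match(es) in b → 4 row(s).
- a[1] player_id=6 → 4 match(es) in b → 4 row(s).
- a[2] player_id=3 → 4 match(es) in b → 4 row(s).
- a[3] player_id=6 → 4 match(es) in b → 4 row(s).
- a[4] player_id=5 → 4 match(es) in b → 4 row(s).
- a[5] player_id=5 → 4 match(es) in b → 4 row(s).
Total: 24 rows.

24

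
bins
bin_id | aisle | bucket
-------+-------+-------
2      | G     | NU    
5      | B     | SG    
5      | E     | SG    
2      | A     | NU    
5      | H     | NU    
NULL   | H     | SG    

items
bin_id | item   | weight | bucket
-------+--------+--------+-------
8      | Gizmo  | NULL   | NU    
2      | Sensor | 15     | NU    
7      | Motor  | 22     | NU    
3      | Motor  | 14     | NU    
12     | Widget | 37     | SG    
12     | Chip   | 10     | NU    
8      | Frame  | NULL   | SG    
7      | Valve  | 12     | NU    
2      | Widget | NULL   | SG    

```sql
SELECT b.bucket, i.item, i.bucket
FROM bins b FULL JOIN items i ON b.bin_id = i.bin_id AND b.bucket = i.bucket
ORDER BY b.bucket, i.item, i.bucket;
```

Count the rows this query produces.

FULL OUTER JOIN keeps every row from both sides; unmatched rows get NULL for the other side's columns.
Matching on b.bin_id = i.bin_id AND b.bucket = i.bucket. A NULL in a compared column never satisfies the condition.
Matched pairs: 2; unmatched b rows kept: 4; unmatched i rows kept: 8.
Total: 2 matched + 12 padded = 14 rows.

14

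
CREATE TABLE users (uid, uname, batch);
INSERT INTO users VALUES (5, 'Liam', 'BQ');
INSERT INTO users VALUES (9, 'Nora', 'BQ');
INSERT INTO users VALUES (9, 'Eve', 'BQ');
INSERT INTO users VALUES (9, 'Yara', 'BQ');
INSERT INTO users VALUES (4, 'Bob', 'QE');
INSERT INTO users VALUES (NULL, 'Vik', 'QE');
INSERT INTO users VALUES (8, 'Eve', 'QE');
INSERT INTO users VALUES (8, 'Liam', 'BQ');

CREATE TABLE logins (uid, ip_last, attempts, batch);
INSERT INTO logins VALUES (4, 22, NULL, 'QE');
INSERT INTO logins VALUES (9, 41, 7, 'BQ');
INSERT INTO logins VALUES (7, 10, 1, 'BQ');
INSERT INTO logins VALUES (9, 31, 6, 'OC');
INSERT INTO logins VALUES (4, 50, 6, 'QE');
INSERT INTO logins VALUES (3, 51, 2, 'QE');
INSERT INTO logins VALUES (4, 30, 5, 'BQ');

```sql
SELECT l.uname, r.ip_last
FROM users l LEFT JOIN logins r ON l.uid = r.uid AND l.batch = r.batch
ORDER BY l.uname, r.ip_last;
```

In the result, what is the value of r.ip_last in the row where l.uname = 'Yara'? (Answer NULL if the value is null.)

41

LEFT JOIN keeps every row from `users`; unmatched rows get NULL for `logins`'s columns.
Matching on l.uid = r.uid AND l.batch = r.batch. A NULL in a compared column never satisfies the condition.
Matched pairs: 5; unmatched l rows kept: 4.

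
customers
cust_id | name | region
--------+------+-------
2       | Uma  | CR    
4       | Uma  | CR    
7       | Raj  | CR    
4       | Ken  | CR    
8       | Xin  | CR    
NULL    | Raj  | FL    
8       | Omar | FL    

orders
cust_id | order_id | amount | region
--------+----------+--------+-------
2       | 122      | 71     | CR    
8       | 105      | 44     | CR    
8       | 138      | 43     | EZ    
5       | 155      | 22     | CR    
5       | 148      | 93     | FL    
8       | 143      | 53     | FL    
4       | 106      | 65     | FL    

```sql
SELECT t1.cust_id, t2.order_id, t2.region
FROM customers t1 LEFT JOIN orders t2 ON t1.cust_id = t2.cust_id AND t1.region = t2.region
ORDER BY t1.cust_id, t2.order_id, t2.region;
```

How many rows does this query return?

7

LEFT JOIN keeps every row from `customers`; unmatched rows get NULL for `orders`'s columns.
Matching on t1.cust_id = t2.cust_id AND t1.region = t2.region. A NULL in a compared column never satisfies the condition.
- t1 row (cust_id=2, region=CR): matches 1 t2 row(s) → 1 output row(s).
- t1 row (cust_id=4, region=CR): no match → kept, t2 columns NULL.
- t1 row (cust_id=7, region=CR): no match → kept, t2 columns NULL.
- t1 row (cust_id=4, region=CR): no match → kept, t2 columns NULL.
- t1 row (cust_id=8, region=CR): matches 1 t2 row(s) → 1 output row(s).
- t1 row (cust_id=NULL, region=FL): no match → kept, t2 columns NULL.
- t1 row (cust_id=8, region=FL): matches 1 t2 row(s) → 1 output row(s).
Total: 3 matched + 4 padded = 7 rows.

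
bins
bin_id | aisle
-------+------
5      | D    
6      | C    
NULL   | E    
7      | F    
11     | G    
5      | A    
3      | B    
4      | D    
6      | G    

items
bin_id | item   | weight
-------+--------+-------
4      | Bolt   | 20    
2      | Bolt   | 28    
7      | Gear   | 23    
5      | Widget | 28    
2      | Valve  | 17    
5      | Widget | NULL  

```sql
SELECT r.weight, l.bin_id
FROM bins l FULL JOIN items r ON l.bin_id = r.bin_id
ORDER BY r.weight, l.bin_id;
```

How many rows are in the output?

13

FULL OUTER JOIN keeps every row from both sides; unmatched rows get NULL for the other side's columns.
Matching on l.bin_id = r.bin_id. A NULL in a compared column never satisfies the condition.
- l (bin_id=5) pairs with 2 row(s) of r.
- l (bin_id=6) has no partner → padded with NULL.
- l (bin_id=NULL) has no partner → padded with NULL.
- l (bin_id=7) pairs with 1 row(s) of r.
- l (bin_id=11) has no partner → padded with NULL.
- l (bin_id=5) pairs with 2 row(s) of r.
- l (bin_id=3) has no partner → padded with NULL.
- l (bin_id=4) pairs with 1 row(s) of r.
- l (bin_id=6) has no partner → padded with NULL.
- 2 row(s) from r found no l partner → padded with NULL.
Total: 6 matched + 7 padded = 13 rows.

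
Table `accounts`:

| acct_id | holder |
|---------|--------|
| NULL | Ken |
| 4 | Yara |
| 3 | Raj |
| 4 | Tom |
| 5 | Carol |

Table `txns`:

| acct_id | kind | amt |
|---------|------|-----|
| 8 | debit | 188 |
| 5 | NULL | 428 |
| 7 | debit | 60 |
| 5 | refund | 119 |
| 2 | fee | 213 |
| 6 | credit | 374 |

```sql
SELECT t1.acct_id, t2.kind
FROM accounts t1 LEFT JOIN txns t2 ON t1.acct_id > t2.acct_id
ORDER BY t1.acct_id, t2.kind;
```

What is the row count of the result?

LEFT JOIN keeps every row from `accounts`; unmatched rows get NULL for `txns`'s columns.
Matching on t1.acct_id > t2.acct_id. A NULL in a compared column never satisfies the condition.
- t1 row (acct_id=NULL): no match → kept, t2 columns NULL.
- t1 row (acct_id=4): matches 1 t2 row(s) → 1 output row(s).
- t1 row (acct_id=3): matches 1 t2 row(s) → 1 output row(s).
- t1 row (acct_id=4): matches 1 t2 row(s) → 1 output row(s).
- t1 row (acct_id=5): matches 1 t2 row(s) → 1 output row(s).
Total: 4 matched + 1 padded = 5 rows.

5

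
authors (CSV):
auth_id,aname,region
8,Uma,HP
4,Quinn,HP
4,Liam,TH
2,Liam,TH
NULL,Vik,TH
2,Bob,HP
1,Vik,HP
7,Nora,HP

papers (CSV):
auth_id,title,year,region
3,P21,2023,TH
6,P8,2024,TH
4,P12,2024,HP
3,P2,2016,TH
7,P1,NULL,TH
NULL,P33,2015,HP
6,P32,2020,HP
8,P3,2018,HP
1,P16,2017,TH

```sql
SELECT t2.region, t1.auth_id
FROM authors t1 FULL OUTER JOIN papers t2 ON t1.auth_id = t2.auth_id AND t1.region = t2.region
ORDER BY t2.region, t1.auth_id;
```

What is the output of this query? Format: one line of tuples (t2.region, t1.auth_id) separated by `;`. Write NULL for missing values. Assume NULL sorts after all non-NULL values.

FULL OUTER JOIN keeps every row from both sides; unmatched rows get NULL for the other side's columns.
Matching on t1.auth_id = t2.auth_id AND t1.region = t2.region. A NULL in a compared column never satisfies the condition.
- t1 (auth_id=8, region=HP) pairs with 1 row(s) of t2.
- t1 (auth_id=4, region=HP) pairs with 1 row(s) of t2.
- t1 (auth_id=4, region=TH) has no partner → padded with NULL.
- t1 (auth_id=2, region=TH) has no partner → padded with NULL.
- t1 (auth_id=NULL, region=TH) has no partner → padded with NULL.
- t1 (auth_id=2, region=HP) has no partner → padded with NULL.
- t1 (auth_id=1, region=HP) has no partner → padded with NULL.
- t1 (auth_id=7, region=HP) has no partner → padded with NULL.
- 7 t2 row(s) had no t1 match → kept, t1 columns NULL.

(HP, 4); (HP, 8); (HP, NULL); (HP, NULL); (TH, NULL); (TH, NULL); (TH, NULL); (TH, NULL); (TH, NULL); (NULL, 1); (NULL, 2); (NULL, 2); (NULL, 4); (NULL, 7); (NULL, NULL)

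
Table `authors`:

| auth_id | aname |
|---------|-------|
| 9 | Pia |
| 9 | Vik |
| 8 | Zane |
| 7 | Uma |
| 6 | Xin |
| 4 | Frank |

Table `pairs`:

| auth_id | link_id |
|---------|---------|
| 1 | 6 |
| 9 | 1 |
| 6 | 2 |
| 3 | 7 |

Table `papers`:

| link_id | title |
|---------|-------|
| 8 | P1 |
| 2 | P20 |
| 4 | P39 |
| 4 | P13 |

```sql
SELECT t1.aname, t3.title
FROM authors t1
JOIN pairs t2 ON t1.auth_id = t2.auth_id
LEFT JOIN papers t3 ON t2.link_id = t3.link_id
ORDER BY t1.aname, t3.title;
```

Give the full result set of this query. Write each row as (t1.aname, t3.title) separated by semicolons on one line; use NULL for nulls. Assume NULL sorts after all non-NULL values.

(Pia, NULL); (Vik, NULL); (Xin, P20)

Joins associate left-to-right: authors INNER JOIN pairs on auth_id gives 3 intermediate row(s).
Then LEFT JOIN `papers t3` on link_id: each of those 3 rows is kept; rows whose t2.link_id has no match in t3 get NULL for t3's columns.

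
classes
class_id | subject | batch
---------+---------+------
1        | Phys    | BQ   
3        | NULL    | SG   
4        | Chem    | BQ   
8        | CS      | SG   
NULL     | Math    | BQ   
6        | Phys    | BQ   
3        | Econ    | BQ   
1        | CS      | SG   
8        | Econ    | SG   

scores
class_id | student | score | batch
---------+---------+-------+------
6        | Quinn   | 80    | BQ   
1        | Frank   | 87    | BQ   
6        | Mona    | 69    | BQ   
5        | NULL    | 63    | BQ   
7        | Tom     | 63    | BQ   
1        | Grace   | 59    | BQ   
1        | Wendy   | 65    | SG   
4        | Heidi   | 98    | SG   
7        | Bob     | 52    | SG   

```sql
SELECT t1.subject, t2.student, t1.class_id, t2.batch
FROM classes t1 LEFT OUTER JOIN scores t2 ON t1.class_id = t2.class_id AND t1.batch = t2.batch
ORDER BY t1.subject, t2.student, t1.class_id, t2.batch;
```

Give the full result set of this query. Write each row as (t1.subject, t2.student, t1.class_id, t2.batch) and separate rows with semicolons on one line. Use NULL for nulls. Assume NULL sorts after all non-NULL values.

(CS, Wendy, 1, SG); (CS, NULL, 8, NULL); (Chem, NULL, 4, NULL); (Econ, NULL, 3, NULL); (Econ, NULL, 8, NULL); (Math, NULL, NULL, NULL); (Phys, Frank, 1, BQ); (Phys, Grace, 1, BQ); (Phys, Mona, 6, BQ); (Phys, Quinn, 6, BQ); (NULL, NULL, 3, NULL)

LEFT JOIN keeps every row from `classes`; unmatched rows get NULL for `scores`'s columns.
Matching on t1.class_id = t2.class_id AND t1.batch = t2.batch. A NULL in a compared column never satisfies the condition.
- class_id=1, batch=BQ: 2 matching t2 row(s), so 2 row(s) emitted.
- class_id=3, batch=SG: no t2 row matches, row kept with t2 columns NULL.
- class_id=4, batch=BQ: no t2 row matches, row kept with t2 columns NULL.
- class_id=8, batch=SG: no t2 row matches, row kept with t2 columns NULL.
- class_id=NULL, batch=BQ: no t2 row matches, row kept with t2 columns NULL.
- class_id=6, batch=BQ: 2 matching t2 row(s), so 2 row(s) emitted.
- class_id=3, batch=BQ: no t2 row matches, row kept with t2 columns NULL.
- class_id=1, batch=SG: 1 matching t2 row(s), so 1 row(s) emitted.
- class_id=8, batch=SG: no t2 row matches, row kept with t2 columns NULL.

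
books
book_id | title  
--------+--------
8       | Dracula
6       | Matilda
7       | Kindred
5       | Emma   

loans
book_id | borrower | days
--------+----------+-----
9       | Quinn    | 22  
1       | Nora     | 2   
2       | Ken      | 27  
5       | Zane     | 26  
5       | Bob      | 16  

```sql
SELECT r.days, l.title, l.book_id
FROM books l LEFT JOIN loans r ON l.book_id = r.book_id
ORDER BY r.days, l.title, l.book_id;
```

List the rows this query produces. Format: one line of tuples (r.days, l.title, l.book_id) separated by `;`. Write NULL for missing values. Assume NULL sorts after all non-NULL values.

(16, Emma, 5); (26, Emma, 5); (NULL, Dracula, 8); (NULL, Kindred, 7); (NULL, Matilda, 6)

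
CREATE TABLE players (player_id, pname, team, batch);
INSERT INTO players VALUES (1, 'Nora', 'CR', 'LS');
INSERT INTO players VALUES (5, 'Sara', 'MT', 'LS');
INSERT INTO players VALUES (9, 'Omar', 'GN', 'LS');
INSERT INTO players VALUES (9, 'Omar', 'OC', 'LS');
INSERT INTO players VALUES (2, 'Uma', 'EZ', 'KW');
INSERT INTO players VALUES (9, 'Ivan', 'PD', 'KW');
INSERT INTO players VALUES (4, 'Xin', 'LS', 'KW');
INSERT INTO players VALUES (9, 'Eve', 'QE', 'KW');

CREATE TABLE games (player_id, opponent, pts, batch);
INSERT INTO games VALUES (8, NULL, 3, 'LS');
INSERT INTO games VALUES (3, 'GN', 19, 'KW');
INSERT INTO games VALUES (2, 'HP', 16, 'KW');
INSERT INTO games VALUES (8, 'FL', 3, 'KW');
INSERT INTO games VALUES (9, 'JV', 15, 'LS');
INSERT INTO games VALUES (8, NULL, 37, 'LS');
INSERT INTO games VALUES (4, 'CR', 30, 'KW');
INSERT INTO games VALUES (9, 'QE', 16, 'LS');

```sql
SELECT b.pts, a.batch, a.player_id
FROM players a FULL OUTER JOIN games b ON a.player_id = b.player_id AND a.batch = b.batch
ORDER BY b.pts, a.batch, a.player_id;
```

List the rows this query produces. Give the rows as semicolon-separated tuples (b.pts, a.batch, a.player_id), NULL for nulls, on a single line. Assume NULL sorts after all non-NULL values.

(3, NULL, NULL); (3, NULL, NULL); (15, LS, 9); (15, LS, 9); (16, KW, 2); (16, LS, 9); (16, LS, 9); (19, NULL, NULL); (30, KW, 4); (37, NULL, NULL); (NULL, KW, 9); (NULL, KW, 9); (NULL, LS, 1); (NULL, LS, 5)

FULL OUTER JOIN keeps every row from both sides; unmatched rows get NULL for the other side's columns.
Matching on a.player_id = b.player_id AND a.batch = b.batch.
Matched pairs: 6; unmatched a rows kept: 4; unmatched b rows kept: 4.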